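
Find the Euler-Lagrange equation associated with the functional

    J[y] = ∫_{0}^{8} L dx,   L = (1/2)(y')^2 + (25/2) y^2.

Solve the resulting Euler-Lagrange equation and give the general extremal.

The Lagrangian is L = (1/2)(y')^2 + (25/2) y^2.
∂L/∂y = 25y.
∂L/∂y' = y'.
The Euler-Lagrange equation d/dx(∂L/∂y') − ∂L/∂y = 0 becomes:
    y'' - 25 y = 0
General solution: y(x) = A e^(5x) + B e^(-5x), where A and B are arbitrary constants fixed by the endpoint conditions.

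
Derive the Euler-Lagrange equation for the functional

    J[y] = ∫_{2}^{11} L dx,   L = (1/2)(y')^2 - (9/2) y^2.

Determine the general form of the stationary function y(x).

The Lagrangian is L = (1/2)(y')^2 - (9/2) y^2.
∂L/∂y = -9y.
∂L/∂y' = y'.
The Euler-Lagrange equation d/dx(∂L/∂y') − ∂L/∂y = 0 becomes:
    y'' + 9 y = 0
General solution: y(x) = A sin(3x) + B cos(3x), where A and B are arbitrary constants fixed by the endpoint conditions.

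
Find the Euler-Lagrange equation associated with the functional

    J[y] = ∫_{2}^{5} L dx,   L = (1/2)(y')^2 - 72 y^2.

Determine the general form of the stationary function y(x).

The Lagrangian is L = (1/2)(y')^2 - 72 y^2.
∂L/∂y = -144y.
∂L/∂y' = y'.
The Euler-Lagrange equation d/dx(∂L/∂y') − ∂L/∂y = 0 becomes:
    y'' + 144 y = 0
General solution: y(x) = A sin(12x) + B cos(12x), where A and B are arbitrary constants fixed by the endpoint conditions.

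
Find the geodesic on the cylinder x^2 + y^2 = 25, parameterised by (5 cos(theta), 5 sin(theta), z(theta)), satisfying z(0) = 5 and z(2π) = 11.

Parameterise the cylinder of radius R = 5 as
    r(θ) = (5 cos θ, 5 sin θ, z(θ)).
The arc-length element is
    ds = sqrt(25 + (dz/dθ)^2) dθ,
so the Lagrangian is L = sqrt(25 + z'^2).
L depends on z' only, not on z or θ, so ∂L/∂z = 0 and
    ∂L/∂z' = z' / sqrt(25 + z'^2).
The Euler-Lagrange equation gives
    d/dθ( z' / sqrt(25 + z'^2) ) = 0,
so z' is constant. Integrating once:
    z(θ) = a θ + b,
a helix on the cylinder (a straight line when the cylinder is unrolled). The constants a, b are determined by the endpoint conditions.
With endpoint conditions z(0) = 5 and z(2π) = 11: from z(0) = b we get b = 5, and a·2π + 5 = 11 gives a = 3/π, so
    z(θ) = (3/π) θ + 5.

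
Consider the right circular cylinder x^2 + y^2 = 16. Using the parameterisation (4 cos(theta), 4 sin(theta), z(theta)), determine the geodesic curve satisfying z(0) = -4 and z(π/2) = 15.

Parameterise the cylinder of radius R = 4 as
    r(θ) = (4 cos θ, 4 sin θ, z(θ)).
The arc-length element is
    ds = sqrt(16 + (dz/dθ)^2) dθ,
so the Lagrangian is L = sqrt(16 + z'^2).
L depends on z' only, not on z or θ, so ∂L/∂z = 0 and
    ∂L/∂z' = z' / sqrt(16 + z'^2).
The Euler-Lagrange equation gives
    d/dθ( z' / sqrt(16 + z'^2) ) = 0,
so z' is constant. Integrating once:
    z(θ) = a θ + b,
a helix on the cylinder (a straight line when the cylinder is unrolled). The constants a, b are determined by the endpoint conditions.
With endpoint conditions z(0) = -4 and z(π/2) = 15: from z(0) = b we get b = -4, and a·π/2 + -4 = 15 gives a = 38/π, so
    z(θ) = (38/π) θ − 4.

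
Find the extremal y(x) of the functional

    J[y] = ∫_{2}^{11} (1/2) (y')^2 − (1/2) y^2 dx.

The Lagrangian is L = (1/2) (y')^2 − (1/2) y^2.
Compute ∂L/∂y = -y, ∂L/∂y' = y'.
The Euler-Lagrange equation d/dx(∂L/∂y') − ∂L/∂y = 0 reduces to
    y'' + y = 0.
Its general solution is
    y(x) = A sin(x) + B cos(x),
with A, B fixed by the endpoint conditions.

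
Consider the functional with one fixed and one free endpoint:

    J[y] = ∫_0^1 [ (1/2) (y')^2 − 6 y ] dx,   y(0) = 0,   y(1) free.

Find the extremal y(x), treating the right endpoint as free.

The Lagrangian L = (1/2) (y')^2 − 6 y gives
    ∂L/∂y = −6,   ∂L/∂y' = y'.
Euler-Lagrange: d/dx(y') − (−6) = 0, i.e. y'' + 6 = 0, so
    y(x) = −(6/2) x^2 + C1 x + C2.
Fixed left endpoint y(0) = 0 ⇒ C2 = 0.
The right endpoint x = 1 is free, so the natural (transversality) condition is ∂L/∂y' |_{x=1} = 0, i.e. y'(1) = 0.
Compute y'(x) = −6 x + C1, so y'(1) = −6 + C1 = 0 ⇒ C1 = 6.
Therefore the extremal is
    y(x) = −3 x^2 + 6 x.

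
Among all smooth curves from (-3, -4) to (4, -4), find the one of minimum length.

Arc-length functional: J[y] = ∫ sqrt(1 + (y')^2) dx.
Lagrangian L = sqrt(1 + (y')^2) has no explicit y dependence, so ∂L/∂y = 0 and the Euler-Lagrange equation gives
    d/dx( y' / sqrt(1 + (y')^2) ) = 0  ⇒  y' / sqrt(1 + (y')^2) = const.
Hence y' is constant, so y(x) is affine.
Fitting the endpoints (-3, -4) and (4, -4):
    slope m = ((-4) − (-4)) / (4 − (-3)) = 0,
    intercept c = (-4) − m·(-3) = -4.
Extremal: y(x) = -4.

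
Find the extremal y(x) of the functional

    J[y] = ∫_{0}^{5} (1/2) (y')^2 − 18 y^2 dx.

The Lagrangian is L = (1/2) (y')^2 − 18 y^2.
Compute ∂L/∂y = -36y, ∂L/∂y' = y'.
The Euler-Lagrange equation d/dx(∂L/∂y') − ∂L/∂y = 0 reduces to
    y'' + 36 y = 0.
Its general solution is
    y(x) = A sin(6x) + B cos(6x),
with A, B fixed by the endpoint conditions.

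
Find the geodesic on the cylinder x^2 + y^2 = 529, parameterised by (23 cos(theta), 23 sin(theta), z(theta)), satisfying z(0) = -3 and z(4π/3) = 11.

Parameterise the cylinder of radius R = 23 as
    r(θ) = (23 cos θ, 23 sin θ, z(θ)).
The arc-length element is
    ds = sqrt(529 + (dz/dθ)^2) dθ,
so the Lagrangian is L = sqrt(529 + z'^2).
L depends on z' only, not on z or θ, so ∂L/∂z = 0 and
    ∂L/∂z' = z' / sqrt(529 + z'^2).
The Euler-Lagrange equation gives
    d/dθ( z' / sqrt(529 + z'^2) ) = 0,
so z' is constant. Integrating once:
    z(θ) = a θ + b,
a helix on the cylinder (a straight line when the cylinder is unrolled). The constants a, b are determined by the endpoint conditions.
With endpoint conditions z(0) = -3 and z(4π/3) = 11: from z(0) = b we get b = -3, and a·4π/3 + -3 = 11 gives a = 21/(2π), so
    z(θ) = (21/(2π)) θ − 3.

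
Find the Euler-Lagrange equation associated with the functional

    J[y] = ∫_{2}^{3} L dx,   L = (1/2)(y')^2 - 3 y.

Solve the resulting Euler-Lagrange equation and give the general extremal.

The Lagrangian is L = (1/2)(y')^2 - 3 y.
∂L/∂y = -3.
∂L/∂y' = y'.
The Euler-Lagrange equation d/dx(∂L/∂y') − ∂L/∂y = 0 becomes:
    y'' + 3 = 0
General solution: y(x) = -(3/2) x^2 + A x + B, where A and B are arbitrary constants fixed by the endpoint conditions.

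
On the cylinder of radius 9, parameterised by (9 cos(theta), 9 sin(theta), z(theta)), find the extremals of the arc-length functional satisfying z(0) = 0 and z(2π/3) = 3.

Parameterise the cylinder of radius R = 9 as
    r(θ) = (9 cos θ, 9 sin θ, z(θ)).
The arc-length element is
    ds = sqrt(81 + (dz/dθ)^2) dθ,
so the Lagrangian is L = sqrt(81 + z'^2).
L depends on z' only, not on z or θ, so ∂L/∂z = 0 and
    ∂L/∂z' = z' / sqrt(81 + z'^2).
The Euler-Lagrange equation gives
    d/dθ( z' / sqrt(81 + z'^2) ) = 0,
so z' is constant. Integrating once:
    z(θ) = a θ + b,
a helix on the cylinder (a straight line when the cylinder is unrolled). The constants a, b are determined by the endpoint conditions.
With endpoint conditions z(0) = 0 and z(2π/3) = 3: from z(0) = b we get b = 0, and a·2π/3 + 0 = 3 gives a = 9/(2π), so
    z(θ) = (9/(2π)) θ.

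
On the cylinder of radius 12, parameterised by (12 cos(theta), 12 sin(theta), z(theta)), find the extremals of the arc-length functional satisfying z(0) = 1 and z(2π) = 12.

Parameterise the cylinder of radius R = 12 as
    r(θ) = (12 cos θ, 12 sin θ, z(θ)).
The arc-length element is
    ds = sqrt(144 + (dz/dθ)^2) dθ,
so the Lagrangian is L = sqrt(144 + z'^2).
L depends on z' only, not on z or θ, so ∂L/∂z = 0 and
    ∂L/∂z' = z' / sqrt(144 + z'^2).
The Euler-Lagrange equation gives
    d/dθ( z' / sqrt(144 + z'^2) ) = 0,
so z' is constant. Integrating once:
    z(θ) = a θ + b,
a helix on the cylinder (a straight line when the cylinder is unrolled). The constants a, b are determined by the endpoint conditions.
With endpoint conditions z(0) = 1 and z(2π) = 12: from z(0) = b we get b = 1, and a·2π + 1 = 12 gives a = 11/(2π), so
    z(θ) = (11/(2π)) θ + 1.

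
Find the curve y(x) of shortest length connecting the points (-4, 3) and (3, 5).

Arc-length functional: J[y] = ∫ sqrt(1 + (y')^2) dx.
Lagrangian L = sqrt(1 + (y')^2) has no explicit y dependence, so ∂L/∂y = 0 and the Euler-Lagrange equation gives
    d/dx( y' / sqrt(1 + (y')^2) ) = 0  ⇒  y' / sqrt(1 + (y')^2) = const.
Hence y' is constant, so y(x) is affine.
Fitting the endpoints (-4, 3) and (3, 5):
    slope m = (5 − 3) / (3 − (-4)) = 2/7,
    intercept c = 3 − m·(-4) = 29/7.
Extremal: y(x) = (2/7) x + 29/7.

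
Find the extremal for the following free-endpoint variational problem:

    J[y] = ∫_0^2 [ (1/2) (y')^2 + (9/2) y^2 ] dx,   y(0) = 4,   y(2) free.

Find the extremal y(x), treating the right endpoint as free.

The Lagrangian L = (1/2) (y')^2 + (9/2) y^2 gives
    ∂L/∂y = 9 y,   ∂L/∂y' = y'.
Euler-Lagrange: y'' − 9 y = 0.
With k = 3, the general solution is
    y(x) = A cosh(3 x) + B sinh(3 x).
Fixed left endpoint y(0) = 4 ⇒ A = 4.
The right endpoint x = 2 is free, so the natural (transversality) condition is ∂L/∂y' |_{x=2} = 0, i.e. y'(2) = 0.
Compute y'(x) = A k sinh(k x) + B k cosh(k x), so
    y'(2) = A k sinh(k·2) + B k cosh(k·2) = 0
    ⇒ B = −A tanh(k·2) = − 4 tanh(3·2).
Therefore the extremal is
    y(x) = 4 cosh(3 x) − 4 tanh(3·2) sinh(3 x).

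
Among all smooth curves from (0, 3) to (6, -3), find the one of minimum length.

Arc-length functional: J[y] = ∫ sqrt(1 + (y')^2) dx.
Lagrangian L = sqrt(1 + (y')^2) has no explicit y dependence, so ∂L/∂y = 0 and the Euler-Lagrange equation gives
    d/dx( y' / sqrt(1 + (y')^2) ) = 0  ⇒  y' / sqrt(1 + (y')^2) = const.
Hence y' is constant, so y(x) is affine.
Fitting the endpoints (0, 3) and (6, -3):
    slope m = ((-3) − 3) / (6 − 0) = -1,
    intercept c = 3 − m·0 = 3.
Extremal: y(x) = -x + 3.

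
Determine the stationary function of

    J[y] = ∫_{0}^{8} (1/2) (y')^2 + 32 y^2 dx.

The Lagrangian is L = (1/2) (y')^2 + 32 y^2.
Compute ∂L/∂y = 64y, ∂L/∂y' = y'.
The Euler-Lagrange equation d/dx(∂L/∂y') − ∂L/∂y = 0 reduces to
    y'' − 64 y = 0.
Its general solution is
    y(x) = A e^(8x) + B e^(−8x),
with A, B fixed by the endpoint conditions.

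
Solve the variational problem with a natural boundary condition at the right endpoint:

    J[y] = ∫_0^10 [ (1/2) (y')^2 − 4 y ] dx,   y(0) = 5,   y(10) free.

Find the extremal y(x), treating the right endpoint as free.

The Lagrangian L = (1/2) (y')^2 − 4 y gives
    ∂L/∂y = −4,   ∂L/∂y' = y'.
Euler-Lagrange: d/dx(y') − (−4) = 0, i.e. y'' + 4 = 0, so
    y(x) = −(4/2) x^2 + C1 x + C2.
Fixed left endpoint y(0) = 5 ⇒ C2 = 5.
The right endpoint x = 10 is free, so the natural (transversality) condition is ∂L/∂y' |_{x=10} = 0, i.e. y'(10) = 0.
Compute y'(x) = −4 x + C1, so y'(10) = −40 + C1 = 0 ⇒ C1 = 40.
Therefore the extremal is
    y(x) = −2 x^2 + 40 x + 5.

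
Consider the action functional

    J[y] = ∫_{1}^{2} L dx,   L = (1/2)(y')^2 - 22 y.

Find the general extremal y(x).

The Lagrangian is L = (1/2)(y')^2 - 22 y.
∂L/∂y = -22.
∂L/∂y' = y'.
The Euler-Lagrange equation d/dx(∂L/∂y') − ∂L/∂y = 0 becomes:
    y'' + 22 = 0
General solution: y(x) = -11 x^2 + A x + B, where A and B are arbitrary constants fixed by the endpoint conditions.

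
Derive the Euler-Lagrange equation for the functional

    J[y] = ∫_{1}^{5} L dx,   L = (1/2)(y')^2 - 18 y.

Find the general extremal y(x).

The Lagrangian is L = (1/2)(y')^2 - 18 y.
∂L/∂y = -18.
∂L/∂y' = y'.
The Euler-Lagrange equation d/dx(∂L/∂y') − ∂L/∂y = 0 becomes:
    y'' + 18 = 0
General solution: y(x) = -9 x^2 + A x + B, where A and B are arbitrary constants fixed by the endpoint conditions.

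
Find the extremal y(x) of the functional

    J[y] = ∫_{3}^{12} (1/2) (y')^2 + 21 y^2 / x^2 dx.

The Lagrangian is L = (1/2) (y')^2 + 21 y^2 / x^2.
Compute ∂L/∂y = 42y/x^2, ∂L/∂y' = y'.
The Euler-Lagrange equation d/dx(∂L/∂y') − ∂L/∂y = 0 reduces to
    y'' − 42/x^2 · y = 0  (x > 0).
Its general solution is
    y(x) = A x^7 + B x^(-6),
with A, B fixed by the endpoint conditions.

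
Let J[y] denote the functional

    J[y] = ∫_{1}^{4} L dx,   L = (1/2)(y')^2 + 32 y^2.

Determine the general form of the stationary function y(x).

The Lagrangian is L = (1/2)(y')^2 + 32 y^2.
∂L/∂y = 64y.
∂L/∂y' = y'.
The Euler-Lagrange equation d/dx(∂L/∂y') − ∂L/∂y = 0 becomes:
    y'' - 64 y = 0
General solution: y(x) = A e^(8x) + B e^(-8x), where A and B are arbitrary constants fixed by the endpoint conditions.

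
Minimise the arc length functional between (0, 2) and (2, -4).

Arc-length functional: J[y] = ∫ sqrt(1 + (y')^2) dx.
Lagrangian L = sqrt(1 + (y')^2) has no explicit y dependence, so ∂L/∂y = 0 and the Euler-Lagrange equation gives
    d/dx( y' / sqrt(1 + (y')^2) ) = 0  ⇒  y' / sqrt(1 + (y')^2) = const.
Hence y' is constant, so y(x) is affine.
Fitting the endpoints (0, 2) and (2, -4):
    slope m = ((-4) − 2) / (2 − 0) = -3,
    intercept c = 2 − m·0 = 2.
Extremal: y(x) = -3 x + 2.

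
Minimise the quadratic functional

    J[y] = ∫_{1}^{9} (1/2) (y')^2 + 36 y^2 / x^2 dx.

The Lagrangian is L = (1/2) (y')^2 + 36 y^2 / x^2.
Compute ∂L/∂y = 72y/x^2, ∂L/∂y' = y'.
The Euler-Lagrange equation d/dx(∂L/∂y') − ∂L/∂y = 0 reduces to
    y'' − 72/x^2 · y = 0  (x > 0).
Its general solution is
    y(x) = A x^9 + B x^(-8),
with A, B fixed by the endpoint conditions.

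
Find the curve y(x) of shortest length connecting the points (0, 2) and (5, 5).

Arc-length functional: J[y] = ∫ sqrt(1 + (y')^2) dx.
Lagrangian L = sqrt(1 + (y')^2) has no explicit y dependence, so ∂L/∂y = 0 and the Euler-Lagrange equation gives
    d/dx( y' / sqrt(1 + (y')^2) ) = 0  ⇒  y' / sqrt(1 + (y')^2) = const.
Hence y' is constant, so y(x) is affine.
Fitting the endpoints (0, 2) and (5, 5):
    slope m = (5 − 2) / (5 − 0) = 3/5,
    intercept c = 2 − m·0 = 2.
Extremal: y(x) = (3/5) x + 2.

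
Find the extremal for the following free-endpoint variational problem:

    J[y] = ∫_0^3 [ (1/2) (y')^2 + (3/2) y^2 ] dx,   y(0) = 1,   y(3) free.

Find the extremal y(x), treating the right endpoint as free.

The Lagrangian L = (1/2) (y')^2 + (3/2) y^2 gives
    ∂L/∂y = 3 y,   ∂L/∂y' = y'.
Euler-Lagrange: y'' − 3 y = 0.
With k = sqrt(3), the general solution is
    y(x) = A cosh(sqrt(3) x) + B sinh(sqrt(3) x).
Fixed left endpoint y(0) = 1 ⇒ A = 1.
The right endpoint x = 3 is free, so the natural (transversality) condition is ∂L/∂y' |_{x=3} = 0, i.e. y'(3) = 0.
Compute y'(x) = A k sinh(k x) + B k cosh(k x), so
    y'(3) = A k sinh(k·3) + B k cosh(k·3) = 0
    ⇒ B = −A tanh(k·3) = − tanh(sqrt(3)·3).
Therefore the extremal is
    y(x) = cosh(sqrt(3) x) − tanh(sqrt(3)·3) sinh(sqrt(3) x).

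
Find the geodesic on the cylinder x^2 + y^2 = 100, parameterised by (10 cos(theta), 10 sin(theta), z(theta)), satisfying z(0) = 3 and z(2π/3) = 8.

Parameterise the cylinder of radius R = 10 as
    r(θ) = (10 cos θ, 10 sin θ, z(θ)).
The arc-length element is
    ds = sqrt(100 + (dz/dθ)^2) dθ,
so the Lagrangian is L = sqrt(100 + z'^2).
L depends on z' only, not on z or θ, so ∂L/∂z = 0 and
    ∂L/∂z' = z' / sqrt(100 + z'^2).
The Euler-Lagrange equation gives
    d/dθ( z' / sqrt(100 + z'^2) ) = 0,
so z' is constant. Integrating once:
    z(θ) = a θ + b,
a helix on the cylinder (a straight line when the cylinder is unrolled). The constants a, b are determined by the endpoint conditions.
With endpoint conditions z(0) = 3 and z(2π/3) = 8: from z(0) = b we get b = 3, and a·2π/3 + 3 = 8 gives a = 15/(2π), so
    z(θ) = (15/(2π)) θ + 3.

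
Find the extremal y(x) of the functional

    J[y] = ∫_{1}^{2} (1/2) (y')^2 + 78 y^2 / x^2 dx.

The Lagrangian is L = (1/2) (y')^2 + 78 y^2 / x^2.
Compute ∂L/∂y = 156y/x^2, ∂L/∂y' = y'.
The Euler-Lagrange equation d/dx(∂L/∂y') − ∂L/∂y = 0 reduces to
    y'' − 156/x^2 · y = 0  (x > 0).
Its general solution is
    y(x) = A x^13 + B x^(-12),
with A, B fixed by the endpoint conditions.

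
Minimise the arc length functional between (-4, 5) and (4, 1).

Arc-length functional: J[y] = ∫ sqrt(1 + (y')^2) dx.
Lagrangian L = sqrt(1 + (y')^2) has no explicit y dependence, so ∂L/∂y = 0 and the Euler-Lagrange equation gives
    d/dx( y' / sqrt(1 + (y')^2) ) = 0  ⇒  y' / sqrt(1 + (y')^2) = const.
Hence y' is constant, so y(x) is affine.
Fitting the endpoints (-4, 5) and (4, 1):
    slope m = (1 − 5) / (4 − (-4)) = -1/2,
    intercept c = 5 − m·(-4) = 3.
Extremal: y(x) = (-1/2) x + 3.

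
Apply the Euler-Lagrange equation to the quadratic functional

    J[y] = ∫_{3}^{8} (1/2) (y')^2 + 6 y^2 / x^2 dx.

The Lagrangian is L = (1/2) (y')^2 + 6 y^2 / x^2.
Compute ∂L/∂y = 12y/x^2, ∂L/∂y' = y'.
The Euler-Lagrange equation d/dx(∂L/∂y') − ∂L/∂y = 0 reduces to
    y'' − 12/x^2 · y = 0  (x > 0).
Its general solution is
    y(x) = A x^4 + B x^(-3),
with A, B fixed by the endpoint conditions.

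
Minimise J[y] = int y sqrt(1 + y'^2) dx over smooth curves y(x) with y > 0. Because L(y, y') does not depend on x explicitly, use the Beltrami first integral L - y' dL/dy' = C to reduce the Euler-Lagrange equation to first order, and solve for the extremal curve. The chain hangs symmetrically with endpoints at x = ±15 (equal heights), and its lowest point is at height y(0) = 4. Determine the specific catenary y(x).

The Lagrangian L(y, y') = y sqrt(1 + y'^2) has no explicit x dependence, so the Beltrami identity applies:
    L − y' ∂L/∂y' = C.
Compute ∂L/∂y' = y · y' / sqrt(1 + y'^2). Then
    L − y' ∂L/∂y'
    = y sqrt(1 + y'^2) − y · y'^2 / sqrt(1 + y'^2)
    = y (1 + y'^2 − y'^2) / sqrt(1 + y'^2)
    = y / sqrt(1 + y'^2) = C.
Squaring gives y^2 = C^2 (1 + y'^2), i.e.
    y'^2 = y^2 / C^2 − 1.
Separating variables,
    dy / sqrt(y^2 − C^2) = dx / C,
and integrating gives arccosh(y / C) = (x − a)/C, so
    y(x) = C cosh((x − a)/C),
the catenary. The constants C and a are fixed by the two endpoint conditions (and, for the hanging-chain problem, the length constraint selects C).
Now fit the given data. The endpoints x = ±15 are symmetric at equal height, so the catenary is even about its minimum: a = 0 and y(x) = C cosh(x/C). The lowest point is y(0) = C cosh(0) = C, and we are told y(0) = 4, so C = 4. Therefore
    y(x) = 4 cosh(x/4),
and at the endpoints
    y(±15) = 4 cosh(15/4).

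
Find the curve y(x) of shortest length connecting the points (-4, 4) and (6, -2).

Arc-length functional: J[y] = ∫ sqrt(1 + (y')^2) dx.
Lagrangian L = sqrt(1 + (y')^2) has no explicit y dependence, so ∂L/∂y = 0 and the Euler-Lagrange equation gives
    d/dx( y' / sqrt(1 + (y')^2) ) = 0  ⇒  y' / sqrt(1 + (y')^2) = const.
Hence y' is constant, so y(x) is affine.
Fitting the endpoints (-4, 4) and (6, -2):
    slope m = ((-2) − 4) / (6 − (-4)) = -3/5,
    intercept c = 4 − m·(-4) = 8/5.
Extremal: y(x) = (-3/5) x + 8/5.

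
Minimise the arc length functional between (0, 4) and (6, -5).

Arc-length functional: J[y] = ∫ sqrt(1 + (y')^2) dx.
Lagrangian L = sqrt(1 + (y')^2) has no explicit y dependence, so ∂L/∂y = 0 and the Euler-Lagrange equation gives
    d/dx( y' / sqrt(1 + (y')^2) ) = 0  ⇒  y' / sqrt(1 + (y')^2) = const.
Hence y' is constant, so y(x) is affine.
Fitting the endpoints (0, 4) and (6, -5):
    slope m = ((-5) − 4) / (6 − 0) = -3/2,
    intercept c = 4 − m·0 = 4.
Extremal: y(x) = (-3/2) x + 4.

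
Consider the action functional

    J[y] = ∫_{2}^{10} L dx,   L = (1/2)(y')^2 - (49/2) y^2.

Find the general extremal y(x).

The Lagrangian is L = (1/2)(y')^2 - (49/2) y^2.
∂L/∂y = -49y.
∂L/∂y' = y'.
The Euler-Lagrange equation d/dx(∂L/∂y') − ∂L/∂y = 0 becomes:
    y'' + 49 y = 0
General solution: y(x) = A sin(7x) + B cos(7x), where A and B are arbitrary constants fixed by the endpoint conditions.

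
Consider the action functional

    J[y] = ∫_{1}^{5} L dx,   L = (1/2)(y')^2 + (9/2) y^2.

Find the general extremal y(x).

The Lagrangian is L = (1/2)(y')^2 + (9/2) y^2.
∂L/∂y = 9y.
∂L/∂y' = y'.
The Euler-Lagrange equation d/dx(∂L/∂y') − ∂L/∂y = 0 becomes:
    y'' - 9 y = 0
General solution: y(x) = A e^(3x) + B e^(-3x), where A and B are arbitrary constants fixed by the endpoint conditions.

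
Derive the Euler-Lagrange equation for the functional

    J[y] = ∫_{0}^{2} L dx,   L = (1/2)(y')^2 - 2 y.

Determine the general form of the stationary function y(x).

The Lagrangian is L = (1/2)(y')^2 - 2 y.
∂L/∂y = -2.
∂L/∂y' = y'.
The Euler-Lagrange equation d/dx(∂L/∂y') − ∂L/∂y = 0 becomes:
    y'' + 2 = 0
General solution: y(x) = -x^2 + A x + B, where A and B are arbitrary constants fixed by the endpoint conditions.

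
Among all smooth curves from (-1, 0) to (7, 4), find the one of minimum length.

Arc-length functional: J[y] = ∫ sqrt(1 + (y')^2) dx.
Lagrangian L = sqrt(1 + (y')^2) has no explicit y dependence, so ∂L/∂y = 0 and the Euler-Lagrange equation gives
    d/dx( y' / sqrt(1 + (y')^2) ) = 0  ⇒  y' / sqrt(1 + (y')^2) = const.
Hence y' is constant, so y(x) is affine.
Fitting the endpoints (-1, 0) and (7, 4):
    slope m = (4 − 0) / (7 − (-1)) = 1/2,
    intercept c = 0 − m·(-1) = 1/2.
Extremal: y(x) = (1/2) x + 1/2.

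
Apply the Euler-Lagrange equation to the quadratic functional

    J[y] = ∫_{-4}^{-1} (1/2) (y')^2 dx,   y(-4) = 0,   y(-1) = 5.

The Lagrangian is L = (1/2) (y')^2.
Compute ∂L/∂y = 0, ∂L/∂y' = y'.
The Euler-Lagrange equation d/dx(∂L/∂y') − ∂L/∂y = 0 reduces to
    y'' = 0.
Its general solution is
    y(x) = A x + B,
with A, B fixed by the endpoint conditions.
Applying the endpoint conditions y(-4) = 0 and y(-1) = 5: solve A·-4 + B = 0 and A·-1 + B = 5. Subtracting gives A(-1 − -4) = 5 − 0, so A = 5/3, and B = 0 − A·-4 = 20/3. Therefore
    y(x) = (5/3) x + 20/3.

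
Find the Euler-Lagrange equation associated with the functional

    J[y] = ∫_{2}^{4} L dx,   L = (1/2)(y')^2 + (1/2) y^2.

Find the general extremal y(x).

The Lagrangian is L = (1/2)(y')^2 + (1/2) y^2.
∂L/∂y = y.
∂L/∂y' = y'.
The Euler-Lagrange equation d/dx(∂L/∂y') − ∂L/∂y = 0 becomes:
    y'' - y = 0
General solution: y(x) = A e^x + B e^(-x), where A and B are arbitrary constants fixed by the endpoint conditions.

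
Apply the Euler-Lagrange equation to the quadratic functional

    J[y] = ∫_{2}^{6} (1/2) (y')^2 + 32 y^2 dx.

The Lagrangian is L = (1/2) (y')^2 + 32 y^2.
Compute ∂L/∂y = 64y, ∂L/∂y' = y'.
The Euler-Lagrange equation d/dx(∂L/∂y') − ∂L/∂y = 0 reduces to
    y'' − 64 y = 0.
Its general solution is
    y(x) = A e^(8x) + B e^(−8x),
with A, B fixed by the endpoint conditions.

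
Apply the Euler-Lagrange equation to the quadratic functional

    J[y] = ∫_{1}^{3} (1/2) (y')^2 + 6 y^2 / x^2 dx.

The Lagrangian is L = (1/2) (y')^2 + 6 y^2 / x^2.
Compute ∂L/∂y = 12y/x^2, ∂L/∂y' = y'.
The Euler-Lagrange equation d/dx(∂L/∂y') − ∂L/∂y = 0 reduces to
    y'' − 12/x^2 · y = 0  (x > 0).
Its general solution is
    y(x) = A x^4 + B x^(-3),
with A, B fixed by the endpoint conditions.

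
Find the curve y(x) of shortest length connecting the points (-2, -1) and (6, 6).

Arc-length functional: J[y] = ∫ sqrt(1 + (y')^2) dx.
Lagrangian L = sqrt(1 + (y')^2) has no explicit y dependence, so ∂L/∂y = 0 and the Euler-Lagrange equation gives
    d/dx( y' / sqrt(1 + (y')^2) ) = 0  ⇒  y' / sqrt(1 + (y')^2) = const.
Hence y' is constant, so y(x) is affine.
Fitting the endpoints (-2, -1) and (6, 6):
    slope m = (6 − (-1)) / (6 − (-2)) = 7/8,
    intercept c = (-1) − m·(-2) = 3/4.
Extremal: y(x) = (7/8) x + 3/4.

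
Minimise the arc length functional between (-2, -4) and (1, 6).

Arc-length functional: J[y] = ∫ sqrt(1 + (y')^2) dx.
Lagrangian L = sqrt(1 + (y')^2) has no explicit y dependence, so ∂L/∂y = 0 and the Euler-Lagrange equation gives
    d/dx( y' / sqrt(1 + (y')^2) ) = 0  ⇒  y' / sqrt(1 + (y')^2) = const.
Hence y' is constant, so y(x) is affine.
Fitting the endpoints (-2, -4) and (1, 6):
    slope m = (6 − (-4)) / (1 − (-2)) = 10/3,
    intercept c = (-4) − m·(-2) = 8/3.
Extremal: y(x) = (10/3) x + 8/3.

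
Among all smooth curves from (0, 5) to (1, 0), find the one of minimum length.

Arc-length functional: J[y] = ∫ sqrt(1 + (y')^2) dx.
Lagrangian L = sqrt(1 + (y')^2) has no explicit y dependence, so ∂L/∂y = 0 and the Euler-Lagrange equation gives
    d/dx( y' / sqrt(1 + (y')^2) ) = 0  ⇒  y' / sqrt(1 + (y')^2) = const.
Hence y' is constant, so y(x) is affine.
Fitting the endpoints (0, 5) and (1, 0):
    slope m = (0 − 5) / (1 − 0) = -5,
    intercept c = 5 − m·0 = 5.
Extremal: y(x) = -5 x + 5.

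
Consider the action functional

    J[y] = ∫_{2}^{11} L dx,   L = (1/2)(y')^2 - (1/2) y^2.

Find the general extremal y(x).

The Lagrangian is L = (1/2)(y')^2 - (1/2) y^2.
∂L/∂y = -y.
∂L/∂y' = y'.
The Euler-Lagrange equation d/dx(∂L/∂y') − ∂L/∂y = 0 becomes:
    y'' + y = 0
General solution: y(x) = A sin(x) + B cos(x), where A and B are arbitrary constants fixed by the endpoint conditions.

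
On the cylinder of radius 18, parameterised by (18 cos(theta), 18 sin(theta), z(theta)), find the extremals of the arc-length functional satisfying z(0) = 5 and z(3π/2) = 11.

Parameterise the cylinder of radius R = 18 as
    r(θ) = (18 cos θ, 18 sin θ, z(θ)).
The arc-length element is
    ds = sqrt(324 + (dz/dθ)^2) dθ,
so the Lagrangian is L = sqrt(324 + z'^2).
L depends on z' only, not on z or θ, so ∂L/∂z = 0 and
    ∂L/∂z' = z' / sqrt(324 + z'^2).
The Euler-Lagrange equation gives
    d/dθ( z' / sqrt(324 + z'^2) ) = 0,
so z' is constant. Integrating once:
    z(θ) = a θ + b,
a helix on the cylinder (a straight line when the cylinder is unrolled). The constants a, b are determined by the endpoint conditions.
With endpoint conditions z(0) = 5 and z(3π/2) = 11: from z(0) = b we get b = 5, and a·3π/2 + 5 = 11 gives a = 4/π, so
    z(θ) = (4/π) θ + 5.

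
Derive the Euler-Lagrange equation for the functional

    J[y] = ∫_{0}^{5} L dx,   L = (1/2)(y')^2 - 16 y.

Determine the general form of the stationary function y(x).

The Lagrangian is L = (1/2)(y')^2 - 16 y.
∂L/∂y = -16.
∂L/∂y' = y'.
The Euler-Lagrange equation d/dx(∂L/∂y') − ∂L/∂y = 0 becomes:
    y'' + 16 = 0
General solution: y(x) = -8 x^2 + A x + B, where A and B are arbitrary constants fixed by the endpoint conditions.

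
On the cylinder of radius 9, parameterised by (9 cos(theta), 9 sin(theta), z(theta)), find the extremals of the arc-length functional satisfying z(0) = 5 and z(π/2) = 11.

Parameterise the cylinder of radius R = 9 as
    r(θ) = (9 cos θ, 9 sin θ, z(θ)).
The arc-length element is
    ds = sqrt(81 + (dz/dθ)^2) dθ,
so the Lagrangian is L = sqrt(81 + z'^2).
L depends on z' only, not on z or θ, so ∂L/∂z = 0 and
    ∂L/∂z' = z' / sqrt(81 + z'^2).
The Euler-Lagrange equation gives
    d/dθ( z' / sqrt(81 + z'^2) ) = 0,
so z' is constant. Integrating once:
    z(θ) = a θ + b,
a helix on the cylinder (a straight line when the cylinder is unrolled). The constants a, b are determined by the endpoint conditions.
With endpoint conditions z(0) = 5 and z(π/2) = 11: from z(0) = b we get b = 5, and a·π/2 + 5 = 11 gives a = 12/π, so
    z(θ) = (12/π) θ + 5.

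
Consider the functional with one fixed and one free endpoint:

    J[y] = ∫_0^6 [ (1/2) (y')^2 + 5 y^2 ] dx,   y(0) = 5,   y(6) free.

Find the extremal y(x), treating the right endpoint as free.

The Lagrangian L = (1/2) (y')^2 + 5 y^2 gives
    ∂L/∂y = 10 y,   ∂L/∂y' = y'.
Euler-Lagrange: y'' − 10 y = 0.
With k = sqrt(10), the general solution is
    y(x) = A cosh(sqrt(10) x) + B sinh(sqrt(10) x).
Fixed left endpoint y(0) = 5 ⇒ A = 5.
The right endpoint x = 6 is free, so the natural (transversality) condition is ∂L/∂y' |_{x=6} = 0, i.e. y'(6) = 0.
Compute y'(x) = A k sinh(k x) + B k cosh(k x), so
    y'(6) = A k sinh(k·6) + B k cosh(k·6) = 0
    ⇒ B = −A tanh(k·6) = − 5 tanh(sqrt(10)·6).
Therefore the extremal is
    y(x) = 5 cosh(sqrt(10) x) − 5 tanh(sqrt(10)·6) sinh(sqrt(10) x).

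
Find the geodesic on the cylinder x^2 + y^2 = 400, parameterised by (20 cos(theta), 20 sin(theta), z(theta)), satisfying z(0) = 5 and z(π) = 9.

Parameterise the cylinder of radius R = 20 as
    r(θ) = (20 cos θ, 20 sin θ, z(θ)).
The arc-length element is
    ds = sqrt(400 + (dz/dθ)^2) dθ,
so the Lagrangian is L = sqrt(400 + z'^2).
L depends on z' only, not on z or θ, so ∂L/∂z = 0 and
    ∂L/∂z' = z' / sqrt(400 + z'^2).
The Euler-Lagrange equation gives
    d/dθ( z' / sqrt(400 + z'^2) ) = 0,
so z' is constant. Integrating once:
    z(θ) = a θ + b,
a helix on the cylinder (a straight line when the cylinder is unrolled). The constants a, b are determined by the endpoint conditions.
With endpoint conditions z(0) = 5 and z(π) = 9: from z(0) = b we get b = 5, and a·π + 5 = 9 gives a = 4/π, so
    z(θ) = (4/π) θ + 5.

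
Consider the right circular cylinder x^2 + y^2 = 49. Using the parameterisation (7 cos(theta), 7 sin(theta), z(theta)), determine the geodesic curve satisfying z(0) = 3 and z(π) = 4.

Parameterise the cylinder of radius R = 7 as
    r(θ) = (7 cos θ, 7 sin θ, z(θ)).
The arc-length element is
    ds = sqrt(49 + (dz/dθ)^2) dθ,
so the Lagrangian is L = sqrt(49 + z'^2).
L depends on z' only, not on z or θ, so ∂L/∂z = 0 and
    ∂L/∂z' = z' / sqrt(49 + z'^2).
The Euler-Lagrange equation gives
    d/dθ( z' / sqrt(49 + z'^2) ) = 0,
so z' is constant. Integrating once:
    z(θ) = a θ + b,
a helix on the cylinder (a straight line when the cylinder is unrolled). The constants a, b are determined by the endpoint conditions.
With endpoint conditions z(0) = 3 and z(π) = 4: from z(0) = b we get b = 3, and a·π + 3 = 4 gives a = 1/π, so
    z(θ) = (1/π) θ + 3.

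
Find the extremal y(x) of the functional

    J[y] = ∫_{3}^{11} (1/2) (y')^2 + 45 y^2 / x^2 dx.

The Lagrangian is L = (1/2) (y')^2 + 45 y^2 / x^2.
Compute ∂L/∂y = 90y/x^2, ∂L/∂y' = y'.
The Euler-Lagrange equation d/dx(∂L/∂y') − ∂L/∂y = 0 reduces to
    y'' − 90/x^2 · y = 0  (x > 0).
Its general solution is
    y(x) = A x^10 + B x^(-9),
with A, B fixed by the endpoint conditions.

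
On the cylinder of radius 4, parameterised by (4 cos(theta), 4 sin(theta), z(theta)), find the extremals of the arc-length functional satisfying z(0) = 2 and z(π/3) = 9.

Parameterise the cylinder of radius R = 4 as
    r(θ) = (4 cos θ, 4 sin θ, z(θ)).
The arc-length element is
    ds = sqrt(16 + (dz/dθ)^2) dθ,
so the Lagrangian is L = sqrt(16 + z'^2).
L depends on z' only, not on z or θ, so ∂L/∂z = 0 and
    ∂L/∂z' = z' / sqrt(16 + z'^2).
The Euler-Lagrange equation gives
    d/dθ( z' / sqrt(16 + z'^2) ) = 0,
so z' is constant. Integrating once:
    z(θ) = a θ + b,
a helix on the cylinder (a straight line when the cylinder is unrolled). The constants a, b are determined by the endpoint conditions.
With endpoint conditions z(0) = 2 and z(π/3) = 9: from z(0) = b we get b = 2, and a·π/3 + 2 = 9 gives a = 21/π, so
    z(θ) = (21/π) θ + 2.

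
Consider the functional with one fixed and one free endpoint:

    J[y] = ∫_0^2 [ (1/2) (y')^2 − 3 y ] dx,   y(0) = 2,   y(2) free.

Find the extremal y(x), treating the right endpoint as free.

The Lagrangian L = (1/2) (y')^2 − 3 y gives
    ∂L/∂y = −3,   ∂L/∂y' = y'.
Euler-Lagrange: d/dx(y') − (−3) = 0, i.e. y'' + 3 = 0, so
    y(x) = −(3/2) x^2 + C1 x + C2.
Fixed left endpoint y(0) = 2 ⇒ C2 = 2.
The right endpoint x = 2 is free, so the natural (transversality) condition is ∂L/∂y' |_{x=2} = 0, i.e. y'(2) = 0.
Compute y'(x) = −3 x + C1, so y'(2) = −6 + C1 = 0 ⇒ C1 = 6.
Therefore the extremal is
    y(x) = −(3/2) x^2 + 6 x + 2.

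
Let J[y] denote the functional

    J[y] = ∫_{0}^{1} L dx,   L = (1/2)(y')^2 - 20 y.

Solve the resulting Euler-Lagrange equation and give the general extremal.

The Lagrangian is L = (1/2)(y')^2 - 20 y.
∂L/∂y = -20.
∂L/∂y' = y'.
The Euler-Lagrange equation d/dx(∂L/∂y') − ∂L/∂y = 0 becomes:
    y'' + 20 = 0
General solution: y(x) = -10 x^2 + A x + B, where A and B are arbitrary constants fixed by the endpoint conditions.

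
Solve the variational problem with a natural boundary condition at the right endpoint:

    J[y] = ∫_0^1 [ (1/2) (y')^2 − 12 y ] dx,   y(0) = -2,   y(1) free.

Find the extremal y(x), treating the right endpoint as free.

The Lagrangian L = (1/2) (y')^2 − 12 y gives
    ∂L/∂y = −12,   ∂L/∂y' = y'.
Euler-Lagrange: d/dx(y') − (−12) = 0, i.e. y'' + 12 = 0, so
    y(x) = −(12/2) x^2 + C1 x + C2.
Fixed left endpoint y(0) = -2 ⇒ C2 = -2.
The right endpoint x = 1 is free, so the natural (transversality) condition is ∂L/∂y' |_{x=1} = 0, i.e. y'(1) = 0.
Compute y'(x) = −12 x + C1, so y'(1) = −12 + C1 = 0 ⇒ C1 = 12.
Therefore the extremal is
    y(x) = −6 x^2 + 12 x − 2.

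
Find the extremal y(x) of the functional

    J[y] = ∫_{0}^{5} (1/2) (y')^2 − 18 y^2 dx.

The Lagrangian is L = (1/2) (y')^2 − 18 y^2.
Compute ∂L/∂y = -36y, ∂L/∂y' = y'.
The Euler-Lagrange equation d/dx(∂L/∂y') − ∂L/∂y = 0 reduces to
    y'' + 36 y = 0.
Its general solution is
    y(x) = A sin(6x) + B cos(6x),
with A, B fixed by the endpoint conditions.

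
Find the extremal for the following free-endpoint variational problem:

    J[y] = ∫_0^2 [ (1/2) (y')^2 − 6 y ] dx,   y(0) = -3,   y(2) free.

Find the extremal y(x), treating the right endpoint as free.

The Lagrangian L = (1/2) (y')^2 − 6 y gives
    ∂L/∂y = −6,   ∂L/∂y' = y'.
Euler-Lagrange: d/dx(y') − (−6) = 0, i.e. y'' + 6 = 0, so
    y(x) = −(6/2) x^2 + C1 x + C2.
Fixed left endpoint y(0) = -3 ⇒ C2 = -3.
The right endpoint x = 2 is free, so the natural (transversality) condition is ∂L/∂y' |_{x=2} = 0, i.e. y'(2) = 0.
Compute y'(x) = −6 x + C1, so y'(2) = −12 + C1 = 0 ⇒ C1 = 12.
Therefore the extremal is
    y(x) = −3 x^2 + 12 x − 3.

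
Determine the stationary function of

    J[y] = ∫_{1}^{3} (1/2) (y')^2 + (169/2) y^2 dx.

The Lagrangian is L = (1/2) (y')^2 + (169/2) y^2.
Compute ∂L/∂y = 169y, ∂L/∂y' = y'.
The Euler-Lagrange equation d/dx(∂L/∂y') − ∂L/∂y = 0 reduces to
    y'' − 169 y = 0.
Its general solution is
    y(x) = A e^(13x) + B e^(−13x),
with A, B fixed by the endpoint conditions.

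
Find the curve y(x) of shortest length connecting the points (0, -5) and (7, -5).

Arc-length functional: J[y] = ∫ sqrt(1 + (y')^2) dx.
Lagrangian L = sqrt(1 + (y')^2) has no explicit y dependence, so ∂L/∂y = 0 and the Euler-Lagrange equation gives
    d/dx( y' / sqrt(1 + (y')^2) ) = 0  ⇒  y' / sqrt(1 + (y')^2) = const.
Hence y' is constant, so y(x) is affine.
Fitting the endpoints (0, -5) and (7, -5):
    slope m = ((-5) − (-5)) / (7 − 0) = 0,
    intercept c = (-5) − m·0 = -5.
Extremal: y(x) = -5.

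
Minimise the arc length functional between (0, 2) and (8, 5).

Arc-length functional: J[y] = ∫ sqrt(1 + (y')^2) dx.
Lagrangian L = sqrt(1 + (y')^2) has no explicit y dependence, so ∂L/∂y = 0 and the Euler-Lagrange equation gives
    d/dx( y' / sqrt(1 + (y')^2) ) = 0  ⇒  y' / sqrt(1 + (y')^2) = const.
Hence y' is constant, so y(x) is affine.
Fitting the endpoints (0, 2) and (8, 5):
    slope m = (5 − 2) / (8 − 0) = 3/8,
    intercept c = 2 − m·0 = 2.
Extremal: y(x) = (3/8) x + 2.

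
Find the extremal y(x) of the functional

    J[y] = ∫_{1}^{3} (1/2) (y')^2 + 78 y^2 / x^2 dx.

The Lagrangian is L = (1/2) (y')^2 + 78 y^2 / x^2.
Compute ∂L/∂y = 156y/x^2, ∂L/∂y' = y'.
The Euler-Lagrange equation d/dx(∂L/∂y') − ∂L/∂y = 0 reduces to
    y'' − 156/x^2 · y = 0  (x > 0).
Its general solution is
    y(x) = A x^13 + B x^(-12),
with A, B fixed by the endpoint conditions.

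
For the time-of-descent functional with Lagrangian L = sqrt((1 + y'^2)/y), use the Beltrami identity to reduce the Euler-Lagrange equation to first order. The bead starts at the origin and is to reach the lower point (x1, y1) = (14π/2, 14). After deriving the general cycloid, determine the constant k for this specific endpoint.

The Lagrangian L = sqrt((1 + y'^2) / y) has no explicit x dependence, so the Beltrami identity applies:
    L − y' ∂L/∂y' = C.
Compute ∂L/∂y' = y' / sqrt(y (1 + y'^2)).
Substitute:
    sqrt((1 + y'^2)/y) − y'·y' / sqrt(y (1 + y'^2))
    = (1 + y'^2) / sqrt(y (1 + y'^2)) − y'^2 / sqrt(y (1 + y'^2))
    = 1 / sqrt(y (1 + y'^2)) = C.
Squaring and rearranging gives the first integral
    y (1 + y'^2) = 1/C^2 =: k   (constant).
Solving this first-order ODE by the substitution
    y = (k/2)(1 − cos θ)
yields the cycloid parameterisation
    x(θ) = (k/2)(θ − sin θ),   y(θ) = (k/2)(1 − cos θ).
The constant k is fixed by the endpoint condition.
Now fit the given lower endpoint (x1, y1) = (14π/2, 14). At the bottom of the first arch (θ = π), the parametric equations give
    y(π) = (k/2)(1 − cos π) = k,
    x(π) = (k/2)(π − sin π) = kπ/2.
Matching y(π) = 14 gives k = 14, consistent with x(π) = 14π/2. Therefore the specific cycloid is
    x(θ) = (14/2)(θ − sin θ),   y(θ) = (14/2)(1 − cos θ).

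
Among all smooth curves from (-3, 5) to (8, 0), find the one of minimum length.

Arc-length functional: J[y] = ∫ sqrt(1 + (y')^2) dx.
Lagrangian L = sqrt(1 + (y')^2) has no explicit y dependence, so ∂L/∂y = 0 and the Euler-Lagrange equation gives
    d/dx( y' / sqrt(1 + (y')^2) ) = 0  ⇒  y' / sqrt(1 + (y')^2) = const.
Hence y' is constant, so y(x) is affine.
Fitting the endpoints (-3, 5) and (8, 0):
    slope m = (0 − 5) / (8 − (-3)) = -5/11,
    intercept c = 5 − m·(-3) = 40/11.
Extremal: y(x) = (-5/11) x + 40/11.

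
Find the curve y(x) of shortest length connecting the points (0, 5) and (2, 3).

Arc-length functional: J[y] = ∫ sqrt(1 + (y')^2) dx.
Lagrangian L = sqrt(1 + (y')^2) has no explicit y dependence, so ∂L/∂y = 0 and the Euler-Lagrange equation gives
    d/dx( y' / sqrt(1 + (y')^2) ) = 0  ⇒  y' / sqrt(1 + (y')^2) = const.
Hence y' is constant, so y(x) is affine.
Fitting the endpoints (0, 5) and (2, 3):
    slope m = (3 − 5) / (2 − 0) = -1,
    intercept c = 5 − m·0 = 5.
Extremal: y(x) = -x + 5.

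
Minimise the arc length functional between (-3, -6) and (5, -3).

Arc-length functional: J[y] = ∫ sqrt(1 + (y')^2) dx.
Lagrangian L = sqrt(1 + (y')^2) has no explicit y dependence, so ∂L/∂y = 0 and the Euler-Lagrange equation gives
    d/dx( y' / sqrt(1 + (y')^2) ) = 0  ⇒  y' / sqrt(1 + (y')^2) = const.
Hence y' is constant, so y(x) is affine.
Fitting the endpoints (-3, -6) and (5, -3):
    slope m = ((-3) − (-6)) / (5 − (-3)) = 3/8,
    intercept c = (-6) − m·(-3) = -39/8.
Extremal: y(x) = (3/8) x - 39/8.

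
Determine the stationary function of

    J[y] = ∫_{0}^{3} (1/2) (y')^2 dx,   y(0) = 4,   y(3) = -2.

The Lagrangian is L = (1/2) (y')^2.
Compute ∂L/∂y = 0, ∂L/∂y' = y'.
The Euler-Lagrange equation d/dx(∂L/∂y') − ∂L/∂y = 0 reduces to
    y'' = 0.
Its general solution is
    y(x) = A x + B,
with A, B fixed by the endpoint conditions.
Applying the endpoint conditions y(0) = 4 and y(3) = -2: solve A·0 + B = 4 and A·3 + B = -2. Subtracting gives A(3 − 0) = -2 − 4, so A = -2, and B = 4 − A·0 = 4. Therefore
    y(x) = -2 x + 4.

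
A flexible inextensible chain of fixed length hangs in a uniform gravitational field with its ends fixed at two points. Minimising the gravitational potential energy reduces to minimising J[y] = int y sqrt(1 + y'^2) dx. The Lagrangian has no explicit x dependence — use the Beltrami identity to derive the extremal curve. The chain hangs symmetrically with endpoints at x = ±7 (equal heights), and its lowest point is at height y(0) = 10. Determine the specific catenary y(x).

The Lagrangian L(y, y') = y sqrt(1 + y'^2) has no explicit x dependence, so the Beltrami identity applies:
    L − y' ∂L/∂y' = C.
Compute ∂L/∂y' = y · y' / sqrt(1 + y'^2). Then
    L − y' ∂L/∂y'
    = y sqrt(1 + y'^2) − y · y'^2 / sqrt(1 + y'^2)
    = y (1 + y'^2 − y'^2) / sqrt(1 + y'^2)
    = y / sqrt(1 + y'^2) = C.
Squaring gives y^2 = C^2 (1 + y'^2), i.e.
    y'^2 = y^2 / C^2 − 1.
Separating variables,
    dy / sqrt(y^2 − C^2) = dx / C,
and integrating gives arccosh(y / C) = (x − a)/C, so
    y(x) = C cosh((x − a)/C),
the catenary. The constants C and a are fixed by the two endpoint conditions (and, for the hanging-chain problem, the length constraint selects C).
Now fit the given data. The endpoints x = ±7 are symmetric at equal height, so the catenary is even about its minimum: a = 0 and y(x) = C cosh(x/C). The lowest point is y(0) = C cosh(0) = C, and we are told y(0) = 10, so C = 10. Therefore
    y(x) = 10 cosh(x/10),
and at the endpoints
    y(±7) = 10 cosh(7/10).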